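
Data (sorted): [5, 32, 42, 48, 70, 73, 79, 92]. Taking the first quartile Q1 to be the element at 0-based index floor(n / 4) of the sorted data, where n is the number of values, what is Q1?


The list has n = 8 elements.
Q1 index = floor(8 / 4) = floor(2) = 2
Counting from index 0 in the sorted data, the element at index 2 is 42.
Final answer: 42


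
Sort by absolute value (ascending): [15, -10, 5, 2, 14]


Compute absolute values:
  |15| = 15
  |-10| = 10
  |5| = 5
  |2| = 2
  |14| = 14
Absolute values in increasing order: 2 < 5 < 10 < 14 < 15
Listing the original numbers in that order gives the answer.
Final answer: [2, 5, -10, 14, 15]


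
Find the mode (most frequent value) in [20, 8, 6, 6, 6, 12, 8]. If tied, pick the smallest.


Count the frequency of each value:
  6 appears 3 time(s)
  8 appears 2 time(s)
  12 appears 1 time(s)
  20 appears 1 time(s)
Maximum frequency is 3.
Only 6 reaches that frequency, so it is the mode.
Final answer: 6


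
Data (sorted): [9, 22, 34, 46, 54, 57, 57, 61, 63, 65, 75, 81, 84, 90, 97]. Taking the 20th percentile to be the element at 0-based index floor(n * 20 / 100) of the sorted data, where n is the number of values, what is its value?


The dataset has n = 15 elements.
Index = floor(15 * 20 / 100) = floor(300 / 100) = floor(3) = 3
Counting from index 0 in the sorted data, the element at index 3 is 46.
Final answer: 46


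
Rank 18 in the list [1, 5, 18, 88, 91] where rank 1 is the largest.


Sort descending: [91, 88, 18, 5, 1]
Find 18 in the sorted list.
18 is at position 3.
Final answer: 3


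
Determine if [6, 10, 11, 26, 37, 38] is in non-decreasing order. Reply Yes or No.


Check consecutive pairs:
  6 <= 10? True
  10 <= 11? True
  11 <= 26? True
  26 <= 37? True
  37 <= 38? True
Every consecutive pair is in order, so the list is non-decreasing.
Final answer: Yes


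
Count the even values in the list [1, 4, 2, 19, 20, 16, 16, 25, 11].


Check each element:
  1 is odd
  4 is even
  2 is even
  19 is odd
  20 is even
  16 is even
  16 is even
  25 is odd
  11 is odd
Evens: [4, 2, 20, 16, 16]
Count of evens = 5
Final answer: 5


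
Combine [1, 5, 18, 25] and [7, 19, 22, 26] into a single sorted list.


List A: [1, 5, 18, 25]
List B: [7, 19, 22, 26]
Repeatedly compare the front elements and take the smaller:
  1 vs 7 -> take 1
  5 vs 7 -> take 5
  18 vs 7 -> take 7
  18 vs 19 -> take 18
  25 vs 19 -> take 19
  25 vs 22 -> take 22
  25 vs 26 -> take 25
  A is exhausted; append the rest of B: [26]
Final answer: [1, 5, 7, 18, 19, 22, 25, 26]


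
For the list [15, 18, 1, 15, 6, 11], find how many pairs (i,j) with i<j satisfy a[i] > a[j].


For each element, count the later elements that are smaller than it:
  15 (index 0): smaller elements after it = [1, 6, 11] -> 3
  18 (index 1): smaller elements after it = [1, 15, 6, 11] -> 4
  1 (index 2): smaller elements after it = [] -> 0
  15 (index 3): smaller elements after it = [6, 11] -> 2
  6 (index 4): smaller elements after it = [] -> 0
Total inversions = 3 + 4 + 0 + 2 + 0 = 9
Final answer: 9


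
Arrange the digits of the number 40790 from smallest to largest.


The number 40790 has digits: 4, 0, 7, 9, 0
Sorted: 0, 0, 4, 7, 9
Joining the sorted digits gives the result.
Final answer: 00479


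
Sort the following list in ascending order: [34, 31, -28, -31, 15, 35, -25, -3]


Original list: [34, 31, -28, -31, 15, 35, -25, -3]
Repeatedly take the smallest remaining element:
  Remaining [34, 31, -28, -31, 15, 35, -25, -3] -> smallest is -31
  Remaining [34, 31, -28, 15, 35, -25, -3] -> smallest is -28
  Remaining [34, 31, 15, 35, -25, -3] -> smallest is -25
  Remaining [34, 31, 15, 35, -3] -> smallest is -3
  Remaining [34, 31, 15, 35] -> smallest is 15
  Remaining [34, 31, 35] -> smallest is 31
  Remaining [34, 35] -> smallest is 34
  Remaining [35] -> smallest is 35
Collecting the picks in order gives the sorted list.
Final answer: [-31, -28, -25, -3, 15, 31, 34, 35]


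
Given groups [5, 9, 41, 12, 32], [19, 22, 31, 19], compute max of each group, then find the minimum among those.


Find max of each group:
  Group 1: [5, 9, 41, 12, 32] -> max = 41
  Group 2: [19, 22, 31, 19] -> max = 31
Maxes: [41, 31]
Minimum of maxes = 31
Final answer: 31


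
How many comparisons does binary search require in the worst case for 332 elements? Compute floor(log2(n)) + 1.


Binary search halves the search space each step.
Maximum comparisons = floor(log2(332)) + 1
log2(332) = 8.375
floor(log2(332)) = 8, so 8 + 1 = 9
Final answer: 9


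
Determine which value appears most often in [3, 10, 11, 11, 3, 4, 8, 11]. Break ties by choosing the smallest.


Count the frequency of each value:
  3 appears 2 time(s)
  4 appears 1 time(s)
  8 appears 1 time(s)
  10 appears 1 time(s)
  11 appears 3 time(s)
Maximum frequency is 3.
Only 11 reaches that frequency, so it is the mode.
Final answer: 11


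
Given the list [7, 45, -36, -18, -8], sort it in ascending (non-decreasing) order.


Original list: [7, 45, -36, -18, -8]
Repeatedly take the smallest remaining element:
  Remaining [7, 45, -36, -18, -8] -> smallest is -36
  Remaining [7, 45, -18, -8] -> smallest is -18
  Remaining [7, 45, -8] -> smallest is -8
  Remaining [7, 45] -> smallest is 7
  Remaining [45] -> smallest is 45
Collecting the picks in order gives the sorted list.
Final answer: [-36, -18, -8, 7, 45]


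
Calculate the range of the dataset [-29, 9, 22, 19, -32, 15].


Maximum value: 22
Minimum value: -32
Range = 22 - (-32) = 54
Final answer: 54


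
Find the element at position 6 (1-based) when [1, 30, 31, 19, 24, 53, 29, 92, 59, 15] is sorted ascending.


Sort ascending: [1, 15, 19, 24, 29, 30, 31, 53, 59, 92]
The 6th element (1-indexed) is at index 5.
Value = 30
Final answer: 30


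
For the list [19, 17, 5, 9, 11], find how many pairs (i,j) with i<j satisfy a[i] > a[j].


For each element, count the later elements that are smaller than it:
  19 (index 0): smaller elements after it = [17, 5, 9, 11] -> 4
  17 (index 1): smaller elements after it = [5, 9, 11] -> 3
  5 (index 2): smaller elements after it = [] -> 0
  9 (index 3): smaller elements after it = [] -> 0
Total inversions = 4 + 3 + 0 + 0 = 7
Final answer: 7


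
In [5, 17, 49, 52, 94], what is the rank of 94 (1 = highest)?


Sort descending: [94, 52, 49, 17, 5]
Find 94 in the sorted list.
94 is at position 1.
Final answer: 1


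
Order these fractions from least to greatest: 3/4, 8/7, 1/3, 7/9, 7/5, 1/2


Convert to decimal for comparison:
  3/4 = 0.75
  8/7 = 1.1429
  1/3 = 0.3333
  7/9 = 0.7778
  7/5 = 1.4
  1/2 = 0.5
Decimals in increasing order: 0.3333 < 0.5 < 0.75 < 0.7778 < 1.1429 < 1.4
Writing each back as its fraction gives the sorted order.
Final answer: 1/3, 1/2, 3/4, 7/9, 8/7, 7/5


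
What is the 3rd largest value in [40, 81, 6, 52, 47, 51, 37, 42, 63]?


Sort descending: [81, 63, 52, 51, 47, 42, 40, 37, 6]
The 3rd element (1-indexed) is at index 2.
Value = 52
Final answer: 52


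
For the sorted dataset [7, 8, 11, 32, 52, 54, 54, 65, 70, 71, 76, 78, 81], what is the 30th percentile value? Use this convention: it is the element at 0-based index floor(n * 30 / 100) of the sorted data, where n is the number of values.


The dataset has n = 13 elements.
Index = floor(13 * 30 / 100) = floor(390 / 100) = floor(3.9) = 3
Counting from index 0 in the sorted data, the element at index 3 is 32.
Final answer: 32


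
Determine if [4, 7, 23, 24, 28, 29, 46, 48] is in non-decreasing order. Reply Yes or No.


Check consecutive pairs:
  4 <= 7? True
  7 <= 23? True
  23 <= 24? True
  24 <= 28? True
  28 <= 29? True
  29 <= 46? True
  46 <= 48? True
Every consecutive pair is in order, so the list is non-decreasing.
Final answer: Yes


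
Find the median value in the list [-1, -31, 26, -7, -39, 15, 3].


First, sort the list: [-39, -31, -7, -1, 3, 15, 26]
The list has 7 elements (odd count).
The middle index is 3 (0-based), and the element there is -1.
Final answer: -1


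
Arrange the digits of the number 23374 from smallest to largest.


The number 23374 has digits: 2, 3, 3, 7, 4
Sorted: 2, 3, 3, 4, 7
Joining the sorted digits gives the result.
Final answer: 23347


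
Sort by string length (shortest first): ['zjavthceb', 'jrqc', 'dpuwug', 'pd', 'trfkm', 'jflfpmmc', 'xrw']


Compute lengths:
  'zjavthceb' has length 9
  'jrqc' has length 4
  'dpuwug' has length 6
  'pd' has length 2
  'trfkm' has length 5
  'jflfpmmc' has length 8
  'xrw' has length 3
Lengths in increasing order: 2 < 3 < 4 < 5 < 6 < 8 < 9
Listing the words in that order gives the answer.
Final answer: ['pd', 'xrw', 'jrqc', 'trfkm', 'dpuwug', 'jflfpmmc', 'zjavthceb']


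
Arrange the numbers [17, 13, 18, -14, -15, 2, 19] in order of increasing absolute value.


Compute absolute values:
  |17| = 17
  |13| = 13
  |18| = 18
  |-14| = 14
  |-15| = 15
  |2| = 2
  |19| = 19
Absolute values in increasing order: 2 < 13 < 14 < 15 < 17 < 18 < 19
Listing the original numbers in that order gives the answer.
Final answer: [2, 13, -14, -15, 17, 18, 19]


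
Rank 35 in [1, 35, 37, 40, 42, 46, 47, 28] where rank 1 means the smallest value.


Sort ascending: [1, 28, 35, 37, 40, 42, 46, 47]
Find 35 in the sorted list.
35 is at position 3 (1-indexed).
Final answer: 3


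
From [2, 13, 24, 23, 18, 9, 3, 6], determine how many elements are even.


Check each element:
  2 is even
  13 is odd
  24 is even
  23 is odd
  18 is even
  9 is odd
  3 is odd
  6 is even
Evens: [2, 24, 18, 6]
Count of evens = 4
Final answer: 4


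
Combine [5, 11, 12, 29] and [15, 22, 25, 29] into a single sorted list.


List A: [5, 11, 12, 29]
List B: [15, 22, 25, 29]
Repeatedly compare the front elements and take the smaller:
  5 vs 15 -> take 5
  11 vs 15 -> take 11
  12 vs 15 -> take 12
  29 vs 15 -> take 15
  29 vs 22 -> take 22
  29 vs 25 -> take 25
  29 vs 29 -> take 29
  A is exhausted; append the rest of B: [29]
Final answer: [5, 11, 12, 15, 22, 25, 29, 29]


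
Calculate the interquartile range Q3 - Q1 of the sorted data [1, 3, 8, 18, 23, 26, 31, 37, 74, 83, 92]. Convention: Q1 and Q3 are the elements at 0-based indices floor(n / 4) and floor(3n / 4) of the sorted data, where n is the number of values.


The data has n = 11 elements.
Q1 index = floor(11 / 4) = floor(2.75) = 2; Q3 index = floor(3 * 11 / 4) = floor(8.25) = 8
Q1 = element at index 2 = 8
Q3 = element at index 8 = 74
IQR = 74 - 8 = 66
Final answer: 66


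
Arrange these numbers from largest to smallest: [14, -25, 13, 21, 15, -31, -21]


Original list: [14, -25, 13, 21, 15, -31, -21]
Repeatedly take the largest remaining element:
  Remaining [14, -25, 13, 21, 15, -31, -21] -> largest is 21
  Remaining [14, -25, 13, 15, -31, -21] -> largest is 15
  Remaining [14, -25, 13, -31, -21] -> largest is 14
  Remaining [-25, 13, -31, -21] -> largest is 13
  Remaining [-25, -31, -21] -> largest is -21
  Remaining [-25, -31] -> largest is -25
  Remaining [-31] -> largest is -31
Collecting the picks in order gives the descending list.
Final answer: [21, 15, 14, 13, -21, -25, -31]


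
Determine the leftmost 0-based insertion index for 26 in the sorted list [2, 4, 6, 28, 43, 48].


List is sorted: [2, 4, 6, 28, 43, 48]
We need the leftmost position where 26 can be inserted, i.e. the first index whose element is >= 26 (or the end of the list if none is).
Binary search with low=0, high=6 (0-based indices):
  low=0, high=6, mid=3: a[3]=28 >= 26, so high = 3
  low=0, high=3, mid=1: a[1]=4 < 26, so low = 2
  low=2, high=3, mid=2: a[2]=6 < 26, so low = 3
Now low = high = 3, so the insertion index is 3.
Final answer: 3


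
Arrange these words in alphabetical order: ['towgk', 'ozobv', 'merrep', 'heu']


Compare strings character by character (the first differing letter decides):
  'heu' < 'merrep' since 'h' < 'm' at position 1
  'merrep' < 'ozobv' since 'm' < 'o' at position 1
  'ozobv' < 'towgk' since 'o' < 't' at position 1
Chaining these comparisons gives the alphabetical order.
Final answer: ['heu', 'merrep', 'ozobv', 'towgk']


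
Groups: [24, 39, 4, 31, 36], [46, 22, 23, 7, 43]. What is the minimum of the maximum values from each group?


Find max of each group:
  Group 1: [24, 39, 4, 31, 36] -> max = 39
  Group 2: [46, 22, 23, 7, 43] -> max = 46
Maxes: [39, 46]
Minimum of maxes = 39
Final answer: 39


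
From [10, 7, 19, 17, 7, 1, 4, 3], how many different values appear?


List all unique values:
Distinct values: [1, 3, 4, 7, 10, 17, 19]
Count = 7
Final answer: 7


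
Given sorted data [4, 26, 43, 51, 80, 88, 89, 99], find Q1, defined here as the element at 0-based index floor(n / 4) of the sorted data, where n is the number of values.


The list has n = 8 elements.
Q1 index = floor(8 / 4) = floor(2) = 2
Counting from index 0 in the sorted data, the element at index 2 is 43.
Final answer: 43


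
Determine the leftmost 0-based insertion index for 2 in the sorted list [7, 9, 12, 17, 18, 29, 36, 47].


List is sorted: [7, 9, 12, 17, 18, 29, 36, 47]
We need the leftmost position where 2 can be inserted, i.e. the first index whose element is >= 2 (or the end of the list if none is).
Binary search with low=0, high=8 (0-based indices):
  low=0, high=8, mid=4: a[4]=18 >= 2, so high = 4
  low=0, high=4, mid=2: a[2]=12 >= 2, so high = 2
  low=0, high=2, mid=1: a[1]=9 >= 2, so high = 1
  low=0, high=1, mid=0: a[0]=7 >= 2, so high = 0
Now low = high = 0, so the insertion index is 0.
Final answer: 0


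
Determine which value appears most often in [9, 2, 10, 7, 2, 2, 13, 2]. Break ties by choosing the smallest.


Count the frequency of each value:
  2 appears 4 time(s)
  7 appears 1 time(s)
  9 appears 1 time(s)
  10 appears 1 time(s)
  13 appears 1 time(s)
Maximum frequency is 4.
Only 2 reaches that frequency, so it is the mode.
Final answer: 2


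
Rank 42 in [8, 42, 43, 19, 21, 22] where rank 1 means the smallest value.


Sort ascending: [8, 19, 21, 22, 42, 43]
Find 42 in the sorted list.
42 is at position 5 (1-indexed).
Final answer: 5


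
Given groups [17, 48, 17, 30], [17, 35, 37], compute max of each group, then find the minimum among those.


Find max of each group:
  Group 1: [17, 48, 17, 30] -> max = 48
  Group 2: [17, 35, 37] -> max = 37
Maxes: [48, 37]
Minimum of maxes = 37
Final answer: 37


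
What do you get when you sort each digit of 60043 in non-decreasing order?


The number 60043 has digits: 6, 0, 0, 4, 3
Sorted: 0, 0, 3, 4, 6
Joining the sorted digits gives the result.
Final answer: 00346


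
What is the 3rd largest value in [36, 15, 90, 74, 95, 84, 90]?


Sort descending: [95, 90, 90, 84, 74, 36, 15]
The 3rd element (1-indexed) is at index 2.
Value = 90
Final answer: 90


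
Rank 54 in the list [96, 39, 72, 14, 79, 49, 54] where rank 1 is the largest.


Sort descending: [96, 79, 72, 54, 49, 39, 14]
Find 54 in the sorted list.
54 is at position 4.
Final answer: 4


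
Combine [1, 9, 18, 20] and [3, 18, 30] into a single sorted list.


List A: [1, 9, 18, 20]
List B: [3, 18, 30]
Repeatedly compare the front elements and take the smaller:
  1 vs 3 -> take 1
  9 vs 3 -> take 3
  9 vs 18 -> take 9
  18 vs 18 -> take 18
  20 vs 18 -> take 18
  20 vs 30 -> take 20
  A is exhausted; append the rest of B: [30]
Final answer: [1, 3, 9, 18, 18, 20, 30]


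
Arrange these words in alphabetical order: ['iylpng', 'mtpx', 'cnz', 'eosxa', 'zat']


Compare strings character by character (the first differing letter decides):
  'cnz' < 'eosxa' since 'c' < 'e' at position 1
  'eosxa' < 'iylpng' since 'e' < 'i' at position 1
  'iylpng' < 'mtpx' since 'i' < 'm' at position 1
  'mtpx' < 'zat' since 'm' < 'z' at position 1
Chaining these comparisons gives the alphabetical order.
Final answer: ['cnz', 'eosxa', 'iylpng', 'mtpx', 'zat']


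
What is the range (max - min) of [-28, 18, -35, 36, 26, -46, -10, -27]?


Maximum value: 36
Minimum value: -46
Range = 36 - (-46) = 82
Final answer: 82


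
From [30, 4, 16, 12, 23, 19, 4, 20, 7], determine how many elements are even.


Check each element:
  30 is even
  4 is even
  16 is even
  12 is even
  23 is odd
  19 is odd
  4 is even
  20 is even
  7 is odd
Evens: [30, 4, 16, 12, 4, 20]
Count of evens = 6
Final answer: 6


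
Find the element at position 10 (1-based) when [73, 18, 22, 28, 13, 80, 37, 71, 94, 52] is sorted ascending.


Sort ascending: [13, 18, 22, 28, 37, 52, 71, 73, 80, 94]
The 10th element (1-indexed) is at index 9.
Value = 94
Final answer: 94


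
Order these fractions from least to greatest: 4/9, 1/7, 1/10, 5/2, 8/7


Convert to decimal for comparison:
  4/9 = 0.4444
  1/7 = 0.1429
  1/10 = 0.1
  5/2 = 2.5
  8/7 = 1.1429
Decimals in increasing order: 0.1 < 0.1429 < 0.4444 < 1.1429 < 2.5
Writing each back as its fraction gives the sorted order.
Final answer: 1/10, 1/7, 4/9, 8/7, 5/2


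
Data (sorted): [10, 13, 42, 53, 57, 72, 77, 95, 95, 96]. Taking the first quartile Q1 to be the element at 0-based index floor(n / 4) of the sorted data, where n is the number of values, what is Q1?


The list has n = 10 elements.
Q1 index = floor(10 / 4) = floor(2.5) = 2
Counting from index 0 in the sorted data, the element at index 2 is 42.
Final answer: 42


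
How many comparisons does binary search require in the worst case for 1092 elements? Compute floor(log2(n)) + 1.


Binary search halves the search space each step.
Maximum comparisons = floor(log2(1092)) + 1
log2(1092) = 10.0928
floor(log2(1092)) = 10, so 10 + 1 = 11
Final answer: 11


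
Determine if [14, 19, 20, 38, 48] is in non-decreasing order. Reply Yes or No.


Check consecutive pairs:
  14 <= 19? True
  19 <= 20? True
  20 <= 38? True
  38 <= 48? True
Every consecutive pair is in order, so the list is non-decreasing.
Final answer: Yes


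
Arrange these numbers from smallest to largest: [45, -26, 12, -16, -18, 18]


Original list: [45, -26, 12, -16, -18, 18]
Repeatedly take the smallest remaining element:
  Remaining [45, -26, 12, -16, -18, 18] -> smallest is -26
  Remaining [45, 12, -16, -18, 18] -> smallest is -18
  Remaining [45, 12, -16, 18] -> smallest is -16
  Remaining [45, 12, 18] -> smallest is 12
  Remaining [45, 18] -> smallest is 18
  Remaining [45] -> smallest is 45
Collecting the picks in order gives the sorted list.
Final answer: [-26, -18, -16, 12, 18, 45]


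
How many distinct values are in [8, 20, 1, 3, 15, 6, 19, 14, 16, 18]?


List all unique values:
Distinct values: [1, 3, 6, 8, 14, 15, 16, 18, 19, 20]
Count = 10
Final answer: 10


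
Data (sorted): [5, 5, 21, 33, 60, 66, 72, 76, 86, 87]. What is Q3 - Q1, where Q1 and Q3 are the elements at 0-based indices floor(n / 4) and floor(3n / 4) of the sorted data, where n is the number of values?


The data has n = 10 elements.
Q1 index = floor(10 / 4) = floor(2.5) = 2; Q3 index = floor(3 * 10 / 4) = floor(7.5) = 7
Q1 = element at index 2 = 21
Q3 = element at index 7 = 76
IQR = 76 - 21 = 55
Final answer: 55


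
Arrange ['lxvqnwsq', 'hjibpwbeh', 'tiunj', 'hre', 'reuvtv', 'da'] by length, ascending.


Compute lengths:
  'lxvqnwsq' has length 8
  'hjibpwbeh' has length 9
  'tiunj' has length 5
  'hre' has length 3
  'reuvtv' has length 6
  'da' has length 2
Lengths in increasing order: 2 < 3 < 5 < 6 < 8 < 9
Listing the words in that order gives the answer.
Final answer: ['da', 'hre', 'tiunj', 'reuvtv', 'lxvqnwsq', 'hjibpwbeh']


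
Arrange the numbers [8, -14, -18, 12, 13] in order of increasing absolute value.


Compute absolute values:
  |8| = 8
  |-14| = 14
  |-18| = 18
  |12| = 12
  |13| = 13
Absolute values in increasing order: 8 < 12 < 13 < 14 < 18
Listing the original numbers in that order gives the answer.
Final answer: [8, 12, 13, -14, -18]


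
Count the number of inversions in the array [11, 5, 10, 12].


For each element, count the later elements that are smaller than it:
  11 (index 0): smaller elements after it = [5, 10] -> 2
  5 (index 1): smaller elements after it = [] -> 0
  10 (index 2): smaller elements after it = [] -> 0
Total inversions = 2 + 0 + 0 = 2
Final answer: 2


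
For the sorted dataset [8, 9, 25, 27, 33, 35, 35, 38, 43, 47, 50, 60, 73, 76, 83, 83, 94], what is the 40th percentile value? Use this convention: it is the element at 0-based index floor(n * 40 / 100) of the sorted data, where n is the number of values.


The dataset has n = 17 elements.
Index = floor(17 * 40 / 100) = floor(680 / 100) = floor(6.8) = 6
Counting from index 0 in the sorted data, the element at index 6 is 35.
Final answer: 35


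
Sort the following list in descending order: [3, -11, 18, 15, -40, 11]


Original list: [3, -11, 18, 15, -40, 11]
Repeatedly take the largest remaining element:
  Remaining [3, -11, 18, 15, -40, 11] -> largest is 18
  Remaining [3, -11, 15, -40, 11] -> largest is 15
  Remaining [3, -11, -40, 11] -> largest is 11
  Remaining [3, -11, -40] -> largest is 3
  Remaining [-11, -40] -> largest is -11
  Remaining [-40] -> largest is -40
Collecting the picks in order gives the descending list.
Final answer: [18, 15, 11, 3, -11, -40]


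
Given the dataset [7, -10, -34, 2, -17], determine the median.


First, sort the list: [-34, -17, -10, 2, 7]
The list has 5 elements (odd count).
The middle index is 2 (0-based), and the element there is -10.
Final answer: -10


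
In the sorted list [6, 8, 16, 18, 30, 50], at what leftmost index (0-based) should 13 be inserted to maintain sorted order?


List is sorted: [6, 8, 16, 18, 30, 50]
We need the leftmost position where 13 can be inserted, i.e. the first index whose element is >= 13 (or the end of the list if none is).
Binary search with low=0, high=6 (0-based indices):
  low=0, high=6, mid=3: a[3]=18 >= 13, so high = 3
  low=0, high=3, mid=1: a[1]=8 < 13, so low = 2
  low=2, high=3, mid=2: a[2]=16 >= 13, so high = 2
Now low = high = 2, so the insertion index is 2.
Final answer: 2


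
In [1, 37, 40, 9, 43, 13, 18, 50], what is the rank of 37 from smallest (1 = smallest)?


Sort ascending: [1, 9, 13, 18, 37, 40, 43, 50]
Find 37 in the sorted list.
37 is at position 5 (1-indexed).
Final answer: 5


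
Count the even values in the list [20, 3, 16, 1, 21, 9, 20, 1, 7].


Check each element:
  20 is even
  3 is odd
  16 is even
  1 is odd
  21 is odd
  9 is odd
  20 is even
  1 is odd
  7 is odd
Evens: [20, 16, 20]
Count of evens = 3
Final answer: 3


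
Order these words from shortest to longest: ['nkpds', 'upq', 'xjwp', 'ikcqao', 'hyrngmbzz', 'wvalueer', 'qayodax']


Compute lengths:
  'nkpds' has length 5
  'upq' has length 3
  'xjwp' has length 4
  'ikcqao' has length 6
  'hyrngmbzz' has length 9
  'wvalueer' has length 8
  'qayodax' has length 7
Lengths in increasing order: 3 < 4 < 5 < 6 < 7 < 8 < 9
Listing the words in that order gives the answer.
Final answer: ['upq', 'xjwp', 'nkpds', 'ikcqao', 'qayodax', 'wvalueer', 'hyrngmbzz']


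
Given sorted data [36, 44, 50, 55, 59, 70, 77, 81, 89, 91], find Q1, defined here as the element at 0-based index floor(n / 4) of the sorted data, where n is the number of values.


The list has n = 10 elements.
Q1 index = floor(10 / 4) = floor(2.5) = 2
Counting from index 0 in the sorted data, the element at index 2 is 50.
Final answer: 50


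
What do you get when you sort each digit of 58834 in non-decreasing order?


The number 58834 has digits: 5, 8, 8, 3, 4
Sorted: 3, 4, 5, 8, 8
Joining the sorted digits gives the result.
Final answer: 34588


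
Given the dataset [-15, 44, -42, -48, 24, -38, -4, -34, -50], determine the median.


First, sort the list: [-50, -48, -42, -38, -34, -15, -4, 24, 44]
The list has 9 elements (odd count).
The middle index is 4 (0-based), and the element there is -34.
Final answer: -34


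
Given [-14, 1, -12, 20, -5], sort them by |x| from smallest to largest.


Compute absolute values:
  |-14| = 14
  |1| = 1
  |-12| = 12
  |20| = 20
  |-5| = 5
Absolute values in increasing order: 1 < 5 < 12 < 14 < 20
Listing the original numbers in that order gives the answer.
Final answer: [1, -5, -12, -14, 20]


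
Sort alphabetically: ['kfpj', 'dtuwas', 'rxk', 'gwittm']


Compare strings character by character (the first differing letter decides):
  'dtuwas' < 'gwittm' since 'd' < 'g' at position 1
  'gwittm' < 'kfpj' since 'g' < 'k' at position 1
  'kfpj' < 'rxk' since 'k' < 'r' at position 1
Chaining these comparisons gives the alphabetical order.
Final answer: ['dtuwas', 'gwittm', 'kfpj', 'rxk']


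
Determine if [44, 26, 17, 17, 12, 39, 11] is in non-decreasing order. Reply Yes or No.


Check consecutive pairs:
  44 <= 26? False
  26 <= 17? False
  17 <= 17? True
  17 <= 12? False
  12 <= 39? True
  39 <= 11? False
4 consecutive pair(s) are out of order, so the list is not sorted.
Final answer: No


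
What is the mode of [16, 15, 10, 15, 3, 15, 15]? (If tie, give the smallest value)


Count the frequency of each value:
  3 appears 1 time(s)
  10 appears 1 time(s)
  15 appears 4 time(s)
  16 appears 1 time(s)
Maximum frequency is 4.
Only 15 reaches that frequency, so it is the mode.
Final answer: 15


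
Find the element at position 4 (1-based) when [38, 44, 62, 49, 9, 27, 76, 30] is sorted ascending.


Sort ascending: [9, 27, 30, 38, 44, 49, 62, 76]
The 4th element (1-indexed) is at index 3.
Value = 38
Final answer: 38


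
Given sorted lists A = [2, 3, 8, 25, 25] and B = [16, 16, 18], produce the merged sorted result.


List A: [2, 3, 8, 25, 25]
List B: [16, 16, 18]
Repeatedly compare the front elements and take the smaller:
  2 vs 16 -> take 2
  3 vs 16 -> take 3
  8 vs 16 -> take 8
  25 vs 16 -> take 16
  25 vs 16 -> take 16
  25 vs 18 -> take 18
  B is exhausted; append the rest of A: [25, 25]
Final answer: [2, 3, 8, 16, 16, 18, 25, 25]


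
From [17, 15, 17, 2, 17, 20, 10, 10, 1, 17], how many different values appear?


List all unique values:
Distinct values: [1, 2, 10, 15, 17, 20]
Count = 6
Final answer: 6


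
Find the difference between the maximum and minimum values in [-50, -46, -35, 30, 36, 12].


Maximum value: 36
Minimum value: -50
Range = 36 - (-50) = 86
Final answer: 86


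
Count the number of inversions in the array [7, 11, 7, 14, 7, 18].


For each element, count the later elements that are smaller than it:
  7 (index 0): smaller elements after it = [] -> 0
  11 (index 1): smaller elements after it = [7, 7] -> 2
  7 (index 2): smaller elements after it = [] -> 0
  14 (index 3): smaller elements after it = [7] -> 1
  7 (index 4): smaller elements after it = [] -> 0
Total inversions = 0 + 2 + 0 + 1 + 0 = 3
Final answer: 3


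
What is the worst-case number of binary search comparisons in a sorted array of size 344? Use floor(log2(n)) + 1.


Binary search halves the search space each step.
Maximum comparisons = floor(log2(344)) + 1
log2(344) = 8.4263
floor(log2(344)) = 8, so 8 + 1 = 9
Final answer: 9


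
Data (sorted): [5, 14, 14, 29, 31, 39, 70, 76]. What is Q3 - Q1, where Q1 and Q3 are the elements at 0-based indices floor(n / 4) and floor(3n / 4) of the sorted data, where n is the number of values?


The data has n = 8 elements.
Q1 index = floor(8 / 4) = floor(2) = 2; Q3 index = floor(3 * 8 / 4) = floor(6) = 6
Q1 = element at index 2 = 14
Q3 = element at index 6 = 70
IQR = 70 - 14 = 56
Final answer: 56


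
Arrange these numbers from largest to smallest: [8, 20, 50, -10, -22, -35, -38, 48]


Original list: [8, 20, 50, -10, -22, -35, -38, 48]
Repeatedly take the largest remaining element:
  Remaining [8, 20, 50, -10, -22, -35, -38, 48] -> largest is 50
  Remaining [8, 20, -10, -22, -35, -38, 48] -> largest is 48
  Remaining [8, 20, -10, -22, -35, -38] -> largest is 20
  Remaining [8, -10, -22, -35, -38] -> largest is 8
  Remaining [-10, -22, -35, -38] -> largest is -10
  Remaining [-22, -35, -38] -> largest is -22
  Remaining [-35, -38] -> largest is -35
  Remaining [-38] -> largest is -38
Collecting the picks in order gives the descending list.
Final answer: [50, 48, 20, 8, -10, -22, -35, -38]


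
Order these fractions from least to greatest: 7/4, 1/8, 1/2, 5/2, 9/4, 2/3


Convert to decimal for comparison:
  7/4 = 1.75
  1/8 = 0.125
  1/2 = 0.5
  5/2 = 2.5
  9/4 = 2.25
  2/3 = 0.6667
Decimals in increasing order: 0.125 < 0.5 < 0.6667 < 1.75 < 2.25 < 2.5
Writing each back as its fraction gives the sorted order.
Final answer: 1/8, 1/2, 2/3, 7/4, 9/4, 5/2


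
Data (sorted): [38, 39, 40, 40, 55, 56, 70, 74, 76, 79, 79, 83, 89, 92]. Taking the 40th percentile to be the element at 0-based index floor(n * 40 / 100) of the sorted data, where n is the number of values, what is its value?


The dataset has n = 14 elements.
Index = floor(14 * 40 / 100) = floor(560 / 100) = floor(5.6) = 5
Counting from index 0 in the sorted data, the element at index 5 is 56.
Final answer: 56


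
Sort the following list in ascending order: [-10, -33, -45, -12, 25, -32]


Original list: [-10, -33, -45, -12, 25, -32]
Repeatedly take the smallest remaining element:
  Remaining [-10, -33, -45, -12, 25, -32] -> smallest is -45
  Remaining [-10, -33, -12, 25, -32] -> smallest is -33
  Remaining [-10, -12, 25, -32] -> smallest is -32
  Remaining [-10, -12, 25] -> smallest is -12
  Remaining [-10, 25] -> smallest is -10
  Remaining [25] -> smallest is 25
Collecting the picks in order gives the sorted list.
Final answer: [-45, -33, -32, -12, -10, 25]


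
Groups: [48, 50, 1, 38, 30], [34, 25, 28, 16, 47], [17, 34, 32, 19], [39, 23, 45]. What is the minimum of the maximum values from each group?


Find max of each group:
  Group 1: [48, 50, 1, 38, 30] -> max = 50
  Group 2: [34, 25, 28, 16, 47] -> max = 47
  Group 3: [17, 34, 32, 19] -> max = 34
  Group 4: [39, 23, 45] -> max = 45
Maxes: [50, 47, 34, 45]
Minimum of maxes = 34
Final answer: 34


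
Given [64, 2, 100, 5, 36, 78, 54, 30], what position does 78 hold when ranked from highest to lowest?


Sort descending: [100, 78, 64, 54, 36, 30, 5, 2]
Find 78 in the sorted list.
78 is at position 2.
Final answer: 2


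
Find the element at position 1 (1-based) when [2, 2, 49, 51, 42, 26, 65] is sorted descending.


Sort descending: [65, 51, 49, 42, 26, 2, 2]
The 1st element (1-indexed) is at index 0.
Value = 65
Final answer: 65


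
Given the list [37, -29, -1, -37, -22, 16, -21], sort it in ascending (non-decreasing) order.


Original list: [37, -29, -1, -37, -22, 16, -21]
Repeatedly take the smallest remaining element:
  Remaining [37, -29, -1, -37, -22, 16, -21] -> smallest is -37
  Remaining [37, -29, -1, -22, 16, -21] -> smallest is -29
  Remaining [37, -1, -22, 16, -21] -> smallest is -22
  Remaining [37, -1, 16, -21] -> smallest is -21
  Remaining [37, -1, 16] -> smallest is -1
  Remaining [37, 16] -> smallest is 16
  Remaining [37] -> smallest is 37
Collecting the picks in order gives the sorted list.
Final answer: [-37, -29, -22, -21, -1, 16, 37]


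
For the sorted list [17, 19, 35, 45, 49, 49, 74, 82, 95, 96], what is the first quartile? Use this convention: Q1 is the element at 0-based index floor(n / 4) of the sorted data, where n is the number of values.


The list has n = 10 elements.
Q1 index = floor(10 / 4) = floor(2.5) = 2
Counting from index 0 in the sorted data, the element at index 2 is 35.
Final answer: 35


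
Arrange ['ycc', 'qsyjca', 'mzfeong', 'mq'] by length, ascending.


Compute lengths:
  'ycc' has length 3
  'qsyjca' has length 6
  'mzfeong' has length 7
  'mq' has length 2
Lengths in increasing order: 2 < 3 < 6 < 7
Listing the words in that order gives the answer.
Final answer: ['mq', 'ycc', 'qsyjca', 'mzfeong']


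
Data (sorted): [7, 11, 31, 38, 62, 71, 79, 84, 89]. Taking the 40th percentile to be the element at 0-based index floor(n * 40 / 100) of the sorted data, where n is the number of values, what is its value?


The dataset has n = 9 elements.
Index = floor(9 * 40 / 100) = floor(360 / 100) = floor(3.6) = 3
Counting from index 0 in the sorted data, the element at index 3 is 38.
Final answer: 38


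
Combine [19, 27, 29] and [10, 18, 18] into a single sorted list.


List A: [19, 27, 29]
List B: [10, 18, 18]
Repeatedly compare the front elements and take the smaller:
  19 vs 10 -> take 10
  19 vs 18 -> take 18
  19 vs 18 -> take 18
  B is exhausted; append the rest of A: [19, 27, 29]
Final answer: [10, 18, 18, 19, 27, 29]


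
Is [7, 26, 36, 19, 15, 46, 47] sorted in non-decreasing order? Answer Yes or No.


Check consecutive pairs:
  7 <= 26? True
  26 <= 36? True
  36 <= 19? False
  19 <= 15? False
  15 <= 46? True
  46 <= 47? True
2 consecutive pair(s) are out of order, so the list is not sorted.
Final answer: No


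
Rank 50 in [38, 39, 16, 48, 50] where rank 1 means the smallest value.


Sort ascending: [16, 38, 39, 48, 50]
Find 50 in the sorted list.
50 is at position 5 (1-indexed).
Final answer: 5


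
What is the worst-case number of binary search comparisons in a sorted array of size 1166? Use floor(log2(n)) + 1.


Binary search halves the search space each step.
Maximum comparisons = floor(log2(1166)) + 1
log2(1166) = 10.1874
floor(log2(1166)) = 10, so 10 + 1 = 11
Final answer: 11


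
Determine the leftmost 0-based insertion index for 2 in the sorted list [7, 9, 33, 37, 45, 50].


List is sorted: [7, 9, 33, 37, 45, 50]
We need the leftmost position where 2 can be inserted, i.e. the first index whose element is >= 2 (or the end of the list if none is).
Binary search with low=0, high=6 (0-based indices):
  low=0, high=6, mid=3: a[3]=37 >= 2, so high = 3
  low=0, high=3, mid=1: a[1]=9 >= 2, so high = 1
  low=0, high=1, mid=0: a[0]=7 >= 2, so high = 0
Now low = high = 0, so the insertion index is 0.
Final answer: 0


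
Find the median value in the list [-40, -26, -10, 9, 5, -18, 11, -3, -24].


First, sort the list: [-40, -26, -24, -18, -10, -3, 5, 9, 11]
The list has 9 elements (odd count).
The middle index is 4 (0-based), and the element there is -10.
Final answer: -10


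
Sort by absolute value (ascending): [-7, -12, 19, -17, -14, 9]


Compute absolute values:
  |-7| = 7
  |-12| = 12
  |19| = 19
  |-17| = 17
  |-14| = 14
  |9| = 9
Absolute values in increasing order: 7 < 9 < 12 < 14 < 17 < 19
Listing the original numbers in that order gives the answer.
Final answer: [-7, 9, -12, -14, -17, 19]


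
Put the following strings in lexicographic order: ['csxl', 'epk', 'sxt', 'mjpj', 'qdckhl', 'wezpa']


Compare strings character by character (the first differing letter decides):
  'csxl' < 'epk' since 'c' < 'e' at position 1
  'epk' < 'mjpj' since 'e' < 'm' at position 1
  'mjpj' < 'qdckhl' since 'm' < 'q' at position 1
  'qdckhl' < 'sxt' since 'q' < 's' at position 1
  'sxt' < 'wezpa' since 's' < 'w' at position 1
Chaining these comparisons gives the alphabetical order.
Final answer: ['csxl', 'epk', 'mjpj', 'qdckhl', 'sxt', 'wezpa']


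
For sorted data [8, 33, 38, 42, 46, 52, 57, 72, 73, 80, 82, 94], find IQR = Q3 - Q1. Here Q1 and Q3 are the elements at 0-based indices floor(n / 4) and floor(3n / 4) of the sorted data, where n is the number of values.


The data has n = 12 elements.
Q1 index = floor(12 / 4) = floor(3) = 3; Q3 index = floor(3 * 12 / 4) = floor(9) = 9
Q1 = element at index 3 = 42
Q3 = element at index 9 = 80
IQR = 80 - 42 = 38
Final answer: 38


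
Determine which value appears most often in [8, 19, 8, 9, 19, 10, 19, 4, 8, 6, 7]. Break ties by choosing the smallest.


Count the frequency of each value:
  4 appears 1 time(s)
  6 appears 1 time(s)
  7 appears 1 time(s)
  8 appears 3 time(s)
  9 appears 1 time(s)
  10 appears 1 time(s)
  19 appears 3 time(s)
Maximum frequency is 3.
Values reaching that frequency: [8, 19]; the smallest is 8.
Final answer: 8


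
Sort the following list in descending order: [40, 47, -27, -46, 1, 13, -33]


Original list: [40, 47, -27, -46, 1, 13, -33]
Repeatedly take the largest remaining element:
  Remaining [40, 47, -27, -46, 1, 13, -33] -> largest is 47
  Remaining [40, -27, -46, 1, 13, -33] -> largest is 40
  Remaining [-27, -46, 1, 13, -33] -> largest is 13
  Remaining [-27, -46, 1, -33] -> largest is 1
  Remaining [-27, -46, -33] -> largest is -27
  Remaining [-46, -33] -> largest is -33
  Remaining [-46] -> largest is -46
Collecting the picks in order gives the descending list.
Final answer: [47, 40, 13, 1, -27, -33, -46]


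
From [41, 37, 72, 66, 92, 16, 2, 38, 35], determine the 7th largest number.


Sort descending: [92, 72, 66, 41, 38, 37, 35, 16, 2]
The 7th element (1-indexed) is at index 6.
Value = 35
Final answer: 35


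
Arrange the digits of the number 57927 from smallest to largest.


The number 57927 has digits: 5, 7, 9, 2, 7
Sorted: 2, 5, 7, 7, 9
Joining the sorted digits gives the result.
Final answer: 25779


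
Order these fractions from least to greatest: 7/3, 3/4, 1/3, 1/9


Convert to decimal for comparison:
  7/3 = 2.3333
  3/4 = 0.75
  1/3 = 0.3333
  1/9 = 0.1111
Decimals in increasing order: 0.1111 < 0.3333 < 0.75 < 2.3333
Writing each back as its fraction gives the sorted order.
Final answer: 1/9, 1/3, 3/4, 7/3


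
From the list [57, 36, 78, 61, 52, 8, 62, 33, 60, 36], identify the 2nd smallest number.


Sort ascending: [8, 33, 36, 36, 52, 57, 60, 61, 62, 78]
The 2nd element (1-indexed) is at index 1.
Value = 33
Final answer: 33


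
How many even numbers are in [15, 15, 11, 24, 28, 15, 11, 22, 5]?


Check each element:
  15 is odd
  15 is odd
  11 is odd
  24 is even
  28 is even
  15 is odd
  11 is odd
  22 is even
  5 is odd
Evens: [24, 28, 22]
Count of evens = 3
Final answer: 3


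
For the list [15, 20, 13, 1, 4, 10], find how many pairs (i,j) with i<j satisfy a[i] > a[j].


For each element, count the later elements that are smaller than it:
  15 (index 0): smaller elements after it = [13, 1, 4, 10] -> 4
  20 (index 1): smaller elements after it = [13, 1, 4, 10] -> 4
  13 (index 2): smaller elements after it = [1, 4, 10] -> 3
  1 (index 3): smaller elements after it = [] -> 0
  4 (index 4): smaller elements after it = [] -> 0
Total inversions = 4 + 4 + 3 + 0 + 0 = 11
Final answer: 11


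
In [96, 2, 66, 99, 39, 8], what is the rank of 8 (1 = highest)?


Sort descending: [99, 96, 66, 39, 8, 2]
Find 8 in the sorted list.
8 is at position 5.
Final answer: 5


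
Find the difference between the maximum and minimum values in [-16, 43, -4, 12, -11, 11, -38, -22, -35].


Maximum value: 43
Minimum value: -38
Range = 43 - (-38) = 81
Final answer: 81


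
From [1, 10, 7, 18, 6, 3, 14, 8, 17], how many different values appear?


List all unique values:
Distinct values: [1, 3, 6, 7, 8, 10, 14, 17, 18]
Count = 9
Final answer: 9


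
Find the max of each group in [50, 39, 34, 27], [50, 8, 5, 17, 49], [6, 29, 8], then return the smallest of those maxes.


Find max of each group:
  Group 1: [50, 39, 34, 27] -> max = 50
  Group 2: [50, 8, 5, 17, 49] -> max = 50
  Group 3: [6, 29, 8] -> max = 29
Maxes: [50, 50, 29]
Minimum of maxes = 29
Final answer: 29


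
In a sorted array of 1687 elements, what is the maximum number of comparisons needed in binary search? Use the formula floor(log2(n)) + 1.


Binary search halves the search space each step.
Maximum comparisons = floor(log2(1687)) + 1
log2(1687) = 10.7202
floor(log2(1687)) = 10, so 10 + 1 = 11
Final answer: 11


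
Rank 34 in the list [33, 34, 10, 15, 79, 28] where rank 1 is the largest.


Sort descending: [79, 34, 33, 28, 15, 10]
Find 34 in the sorted list.
34 is at position 2.
Final answer: 2


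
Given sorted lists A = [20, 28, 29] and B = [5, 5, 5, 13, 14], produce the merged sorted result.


List A: [20, 28, 29]
List B: [5, 5, 5, 13, 14]
Repeatedly compare the front elements and take the smaller:
  20 vs 5 -> take 5
  20 vs 5 -> take 5
  20 vs 5 -> take 5
  20 vs 13 -> take 13
  20 vs 14 -> take 14
  B is exhausted; append the rest of A: [20, 28, 29]
Final answer: [5, 5, 5, 13, 14, 20, 28, 29]


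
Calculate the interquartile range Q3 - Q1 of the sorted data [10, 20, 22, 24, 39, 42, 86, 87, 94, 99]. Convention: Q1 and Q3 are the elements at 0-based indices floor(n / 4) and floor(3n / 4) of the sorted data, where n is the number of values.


The data has n = 10 elements.
Q1 index = floor(10 / 4) = floor(2.5) = 2; Q3 index = floor(3 * 10 / 4) = floor(7.5) = 7
Q1 = element at index 2 = 22
Q3 = element at index 7 = 87
IQR = 87 - 22 = 65
Final answer: 65
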